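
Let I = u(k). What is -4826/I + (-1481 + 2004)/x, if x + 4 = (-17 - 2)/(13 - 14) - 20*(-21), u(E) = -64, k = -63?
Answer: 1066391/13920 ≈ 76.609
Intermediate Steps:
I = -64
x = 435 (x = -4 + ((-17 - 2)/(13 - 14) - 20*(-21)) = -4 + (-19/(-1) + 420) = -4 + (-19*(-1) + 420) = -4 + (19 + 420) = -4 + 439 = 435)
-4826/I + (-1481 + 2004)/x = -4826/(-64) + (-1481 + 2004)/435 = -4826*(-1/64) + 523*(1/435) = 2413/32 + 523/435 = 1066391/13920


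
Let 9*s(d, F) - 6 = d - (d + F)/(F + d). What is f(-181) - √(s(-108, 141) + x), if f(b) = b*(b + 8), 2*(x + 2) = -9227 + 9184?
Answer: 31313 - I*√1258/6 ≈ 31313.0 - 5.9114*I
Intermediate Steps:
x = -47/2 (x = -2 + (-9227 + 9184)/2 = -2 + (½)*(-43) = -2 - 43/2 = -47/2 ≈ -23.500)
s(d, F) = 5/9 + d/9 (s(d, F) = ⅔ + (d - (d + F)/(F + d))/9 = ⅔ + (d - (F + d)/(F + d))/9 = ⅔ + (d - 1*1)/9 = ⅔ + (d - 1)/9 = ⅔ + (-1 + d)/9 = ⅔ + (-⅑ + d/9) = 5/9 + d/9)
f(b) = b*(8 + b)
f(-181) - √(s(-108, 141) + x) = -181*(8 - 181) - √((5/9 + (⅑)*(-108)) - 47/2) = -181*(-173) - √((5/9 - 12) - 47/2) = 31313 - √(-103/9 - 47/2) = 31313 - √(-629/18) = 31313 - I*√1258/6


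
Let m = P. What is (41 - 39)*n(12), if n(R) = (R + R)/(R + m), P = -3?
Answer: 16/3 ≈ 5.3333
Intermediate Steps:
m = -3
n(R) = 2*R/(-3 + R) (n(R) = (R + R)/(R - 3) = (2*R)/(-3 + R) = 2*R/(-3 + R))
(41 - 39)*n(12) = (41 - 39)*(2*12/(-3 + 12)) = 2*(2*12/9) = 2*(2*12*(⅑)) = 2*(8/3) = 16/3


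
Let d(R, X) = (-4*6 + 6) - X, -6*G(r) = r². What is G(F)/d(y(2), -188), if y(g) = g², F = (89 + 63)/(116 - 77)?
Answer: -5776/387855 ≈ -0.014892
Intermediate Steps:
F = 152/39 ≈ 3.8974
G(r) = -r²/6
d(R, X) = -18 - X (d(R, X) = (-24 + 6) - X = -18 - X)
G(F)/d(y(2), -188) = (-(152/39)²/6)/(-18 - 1*(-188)) = (-⅙*23104/1521)/(-18 + 188) = -11552/4563/170 = -11552/4563*1/170 = -5776/387855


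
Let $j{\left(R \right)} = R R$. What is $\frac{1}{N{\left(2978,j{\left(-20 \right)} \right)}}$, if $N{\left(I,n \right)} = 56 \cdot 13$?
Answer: $\frac{1}{728} \approx 0.0013736$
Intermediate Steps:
$j{\left(R \right)} = R^{2}$
$N{\left(I,n \right)} = 728$
$\frac{1}{N{\left(2978,j{\left(-20 \right)} \right)}} = \frac{1}{728}$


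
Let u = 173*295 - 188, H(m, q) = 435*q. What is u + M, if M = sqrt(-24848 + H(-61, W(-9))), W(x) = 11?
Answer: 50847 + I*sqrt(20063) ≈ 50847.0 + 141.64*I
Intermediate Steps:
u = 50847 (u = 51035 - 188 = 50847)
M = I*sqrt(20063) (M = sqrt(-24848 + 435*11) = sqrt(-24848 + 4785) = sqrt(-20063) = I*sqrt(20063) ≈ 141.64*I)
u + M = 50847 + I*sqrt(20063)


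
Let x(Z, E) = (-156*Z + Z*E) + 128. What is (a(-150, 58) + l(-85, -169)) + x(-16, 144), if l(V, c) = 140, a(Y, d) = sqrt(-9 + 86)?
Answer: 460 + sqrt(77) ≈ 468.77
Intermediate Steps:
a(Y, d) = sqrt(77)
x(Z, E) = 128 - 156*Z + E*Z (x(Z, E) = (-156*Z + E*Z) + 128 = 128 - 156*Z + E*Z)
(a(-150, 58) + l(-85, -169)) + x(-16, 144) = (sqrt(77) + 140) + (128 - 156*(-16) + 144*(-16)) = (140 + sqrt(77)) + (128 + 2496 - 2304) = (140 + sqrt(77)) + 320 = 460 + sqrt(77)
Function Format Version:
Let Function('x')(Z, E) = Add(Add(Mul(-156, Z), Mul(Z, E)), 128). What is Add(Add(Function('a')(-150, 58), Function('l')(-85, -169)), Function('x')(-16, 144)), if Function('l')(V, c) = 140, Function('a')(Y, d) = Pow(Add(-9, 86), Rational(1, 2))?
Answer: Add(460, Pow(77, Rational(1, 2))) ≈ 468.77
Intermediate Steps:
Function('a')(Y, d) = Pow(77, Rational(1, 2))
Function('x')(Z, E) = Add(128, Mul(-156, Z), Mul(E, Z)) (Function('x')(Z, E) = Add(Add(Mul(-156, Z), Mul(E, Z)), 128) = Add(128, Mul(-156, Z), Mul(E, Z)))
Add(Add(Function('a')(-150, 58), Function('l')(-85, -169)), Function('x')(-16, 144)) = Add(Add(Pow(77, Rational(1, 2)), 140), Add(128, Mul(-156, -16), Mul(144, -16))) = Add(Add(140, Pow(77, Rational(1, 2))), Add(128, 2496, -2304)) = Add(Add(140, Pow(77, Rational(1, 2))), 320) = Add(460, Pow(77, Rational(1, 2)))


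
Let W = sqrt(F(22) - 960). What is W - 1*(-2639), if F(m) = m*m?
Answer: 2639 + 2*I*sqrt(119) ≈ 2639.0 + 21.817*I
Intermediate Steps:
F(m) = m**2
W = 2*I*sqrt(119) (W = sqrt(22**2 - 960) = sqrt(484 - 960) = sqrt(-476) = 2*I*sqrt(119) ≈ 21.817*I)
W - 1*(-2639) = 2*I*sqrt(119) - 1*(-2639) = 2*I*sqrt(119) + 2639 = 2639 + 2*I*sqrt(119)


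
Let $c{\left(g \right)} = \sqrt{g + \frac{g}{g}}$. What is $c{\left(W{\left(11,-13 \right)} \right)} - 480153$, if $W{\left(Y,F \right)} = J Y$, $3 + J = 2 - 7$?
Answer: $-480153 + i \sqrt{87} \approx -4.8015 \cdot 10^{5} + 9.3274 i$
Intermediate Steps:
$J = -8$ ($J = -3 + \left(2 - 7\right) = -3 - 5 = -8$)
$W{\left(Y,F \right)} = - 8 Y$
$c{\left(g \right)} = \sqrt{1 + g}$ ($c{\left(g \right)} = \sqrt{g + 1} = \sqrt{1 + g}$)
$c{\left(W{\left(11,-13 \right)} \right)} - 480153 = \sqrt{1 - 88} - 480153 = \sqrt{-87} - 480153 = i \sqrt{87} - 480153 = -480153 + i \sqrt{87}$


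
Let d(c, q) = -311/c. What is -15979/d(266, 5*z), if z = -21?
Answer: 4250414/311 ≈ 13667.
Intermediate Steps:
-15979/d(266, 5*z) = -15979/((-311/266)) = -15979/((-311*1/266)) = -15979/(-311/266) = -15979*(-266/311) = 4250414/311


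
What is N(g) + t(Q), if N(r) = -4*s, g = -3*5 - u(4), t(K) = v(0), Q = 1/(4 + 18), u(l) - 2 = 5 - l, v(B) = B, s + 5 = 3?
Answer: 8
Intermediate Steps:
s = -2 (s = -5 + 3 = -2)
u(l) = 7 - l (u(l) = 2 + (5 - l) = 7 - l)
Q = 1/22 ≈ 0.045455
t(K) = 0
g = -18 (g = -3*5 - (7 - 1*4) = -15 - (7 - 4) = -15 - 1*3 = -15 - 3 = -18)
N(r) = 8 (N(r) = -4*(-2) = 8)
N(g) + t(Q) = 8 + 0 = 8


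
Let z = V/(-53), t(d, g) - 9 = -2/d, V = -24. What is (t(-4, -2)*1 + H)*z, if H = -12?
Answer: -60/53 ≈ -1.1321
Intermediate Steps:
t(d, g) = 9 - 2/d
z = 24/53 (z = -24/(-53) = -24*(-1/53) = 24/53 ≈ 0.45283)
(t(-4, -2)*1 + H)*z = ((9 - 2/(-4))*1 - 12)*(24/53) = ((9 - 2*(-¼))*1 - 12)*(24/53) = ((9 + ½)*1 - 12)*(24/53) = ((19/2)*1 - 12)*(24/53) = (19/2 - 12)*(24/53) = -5/2*24/53 = -60/53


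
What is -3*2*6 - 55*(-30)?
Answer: 1614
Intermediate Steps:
-3*2*6 - 55*(-30) = -6*6 + 1650 = -36 + 1650 = 1614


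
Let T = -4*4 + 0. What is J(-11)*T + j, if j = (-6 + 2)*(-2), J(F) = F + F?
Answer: 360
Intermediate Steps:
J(F) = 2*F
T = -16 (T = -16 + 0 = -16)
j = 8 (j = -4*(-2) = 8)
J(-11)*T + j = (2*(-11))*(-16) + 8 = -22*(-16) + 8 = 352 + 8 = 360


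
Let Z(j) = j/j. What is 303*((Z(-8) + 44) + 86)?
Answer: 39693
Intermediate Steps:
Z(j) = 1
303*((Z(-8) + 44) + 86) = 303*((1 + 44) + 86) = 303*(45 + 86) = 303*131 = 39693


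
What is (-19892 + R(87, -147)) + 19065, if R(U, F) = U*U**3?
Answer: 57288934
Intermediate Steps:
R(U, F) = U**4
(-19892 + R(87, -147)) + 19065 = (-19892 + 87**4) + 19065 = (-19892 + 57289761) + 19065 = 57269869 + 19065 = 57288934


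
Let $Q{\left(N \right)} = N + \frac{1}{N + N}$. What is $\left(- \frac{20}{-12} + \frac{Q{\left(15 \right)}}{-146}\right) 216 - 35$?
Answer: $\frac{110507}{365} \approx 302.76$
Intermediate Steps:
$Q{\left(N \right)} = N + \frac{1}{2 N}$
$\left(- \frac{20}{-12} + \frac{Q{\left(15 \right)}}{-146}\right) 216 - 35 = \left(- \frac{20}{-12} + \frac{15 + \frac{1}{2 \cdot 15}}{-146}\right) 216 - 35 = \left(\left(-20\right) \left(- \frac{1}{12}\right) + \left(15 + \frac{1}{2} \cdot \frac{1}{15}\right) \left(- \frac{1}{146}\right)\right) 216 - 35 = \left(\frac{5}{3} + \left(15 + \frac{1}{30}\right) \left(- \frac{1}{146}\right)\right) 216 - 35 = \left(\frac{5}{3} + \frac{451}{30} \left(- \frac{1}{146}\right)\right) 216 - 35 = \left(\frac{5}{3} - \frac{451}{4380}\right) 216 - 35 = \frac{2283}{1460} \cdot 216 - 35 = \frac{123282}{365} - 35 = \frac{110507}{365}$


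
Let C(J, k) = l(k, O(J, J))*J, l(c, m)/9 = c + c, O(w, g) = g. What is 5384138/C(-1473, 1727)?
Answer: -2692069/22894839 ≈ -0.11758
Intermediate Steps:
l(c, m) = 18*c (l(c, m) = 9*(c + c) = 9*(2*c) = 18*c)
C(J, k) = 18*J*k (C(J, k) = (18*k)*J = 18*J*k)
5384138/C(-1473, 1727) = 5384138/((18*(-1473)*1727)) = 5384138/(-45789678) = 5384138*(-1/45789678) = -2692069/22894839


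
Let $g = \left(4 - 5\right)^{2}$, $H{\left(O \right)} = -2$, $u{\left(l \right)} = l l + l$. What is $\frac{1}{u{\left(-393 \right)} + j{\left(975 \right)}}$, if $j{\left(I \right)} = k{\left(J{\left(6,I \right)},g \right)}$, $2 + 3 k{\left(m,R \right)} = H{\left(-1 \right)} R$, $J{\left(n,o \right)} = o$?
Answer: $\frac{3}{462164} \approx 6.4912 \cdot 10^{-6}$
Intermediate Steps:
$u{\left(l \right)} = l + l^{2}$ ($u{\left(l \right)} = l^{2} + l = l + l^{2}$)
$g = 1$ ($g = \left(-1\right)^{2} = 1$)
$k{\left(m,R \right)} = - \frac{2}{3} - \frac{2 R}{3}$ ($k{\left(m,R \right)} = - \frac{2}{3} + \frac{\left(-2\right) R}{3} = - \frac{2}{3} - \frac{2 R}{3}$)
$j{\left(I \right)} = - \frac{4}{3}$ ($j{\left(I \right)} = - \frac{2}{3} - \frac{2}{3} = - \frac{4}{3}$)
$\frac{1}{u{\left(-393 \right)} + j{\left(975 \right)}} = \frac{1}{- 393 \left(1 - 393\right) - \frac{4}{3}} = \frac{1}{\left(-393\right) \left(-392\right) - \frac{4}{3}} = \frac{1}{154056 - \frac{4}{3}} = \frac{1}{\frac{462164}{3}} = \frac{3}{462164}$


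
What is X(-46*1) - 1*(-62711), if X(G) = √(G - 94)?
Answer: 62711 + 2*I*√35 ≈ 62711.0 + 11.832*I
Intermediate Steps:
X(G) = √(-94 + G)
X(-46*1) - 1*(-62711) = √(-94 - 46*1) - 1*(-62711) = √(-94 - 46) + 62711 = √(-140) + 62711 = 2*I*√35 + 62711 = 62711 + 2*I*√35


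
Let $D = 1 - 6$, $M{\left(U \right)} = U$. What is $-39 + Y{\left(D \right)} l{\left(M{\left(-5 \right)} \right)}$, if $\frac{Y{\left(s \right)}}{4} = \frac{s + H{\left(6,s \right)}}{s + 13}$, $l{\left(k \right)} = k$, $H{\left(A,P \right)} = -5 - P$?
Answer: $- \frac{53}{2} \approx -26.5$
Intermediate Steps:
$D = -5$ ($D = 1 - 6 = -5$)
$Y{\left(s \right)} = - \frac{20}{13 + s}$ ($Y{\left(s \right)} = 4 \frac{s - \left(5 + s\right)}{s + 13} = 4 \left(- \frac{5}{13 + s}\right) = - \frac{20}{13 + s}$)
$-39 + Y{\left(D \right)} l{\left(M{\left(-5 \right)} \right)} = -39 + - \frac{20}{13 - 5} \left(-5\right) = -39 + - \frac{20}{8} \left(-5\right) = -39 + \left(-20\right) \frac{1}{8} \left(-5\right) = -39 - - \frac{25}{2} = -39 + \frac{25}{2} = - \frac{53}{2}$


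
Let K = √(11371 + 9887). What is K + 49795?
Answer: 49795 + 3*√2362 ≈ 49941.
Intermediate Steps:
K = 3*√2362 (K = √21258 = 3*√2362 ≈ 145.80)
K + 49795 = 3*√2362 + 49795 = 49795 + 3*√2362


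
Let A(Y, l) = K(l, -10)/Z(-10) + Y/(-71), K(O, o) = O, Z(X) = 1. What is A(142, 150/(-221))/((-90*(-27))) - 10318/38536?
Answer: -1390972213/5173747020 ≈ -0.26885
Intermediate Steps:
A(Y, l) = l - Y/71 (A(Y, l) = l/1 + Y/(-71) = l*1 + Y*(-1/71) = l - Y/71)
A(142, 150/(-221))/((-90*(-27))) - 10318/38536 = (150/(-221) - 1/71*142)/((-90*(-27))) - 10318/38536 = (150*(-1/221) - 2)/2430 - 10318*1/38536 = (-150/221 - 2)*(1/2430) - 5159/19268 = -592/221*1/2430 - 5159/19268 = -296/268515 - 5159/19268 = -1390972213/5173747020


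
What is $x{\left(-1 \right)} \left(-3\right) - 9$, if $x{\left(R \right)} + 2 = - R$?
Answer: $-6$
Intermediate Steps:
$x{\left(R \right)} = -2 - R$
$x{\left(-1 \right)} \left(-3\right) - 9 = \left(-2 - -1\right) \left(-3\right) - 9 = \left(-2 + 1\right) \left(-3\right) - 9 = \left(-1\right) \left(-3\right) - 9 = 3 - 9 = -6$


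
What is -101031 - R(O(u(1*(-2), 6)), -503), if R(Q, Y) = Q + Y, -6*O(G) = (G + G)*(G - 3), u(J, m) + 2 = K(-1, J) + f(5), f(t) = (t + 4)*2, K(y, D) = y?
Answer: -100468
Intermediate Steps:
f(t) = 8 + 2*t (f(t) = (4 + t)*2 = 8 + 2*t)
u(J, m) = 15 (u(J, m) = -2 + (-1 + (8 + 2*5)) = -2 + (-1 + (8 + 10)) = -2 + (-1 + 18) = -2 + 17 = 15)
O(G) = -G*(-3 + G)/3 (O(G) = -(G + G)*(G - 3)/6 = -2*G*(-3 + G)/6 = -G*(-3 + G)/3)
-101031 - R(O(u(1*(-2), 6)), -503) = -101031 - ((⅓)*15*(3 - 1*15) - 503) = -101031 - ((⅓)*15*(3 - 15) - 503) = -101031 - ((⅓)*15*(-12) - 503) = -101031 - (-60 - 503) = -101031 - 1*(-563) = -101031 + 563 = -100468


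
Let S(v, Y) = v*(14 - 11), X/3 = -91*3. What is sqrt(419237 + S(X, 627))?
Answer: 2*sqrt(104195) ≈ 645.58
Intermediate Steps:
X = -819 (X = 3*(-91*3) = 3*(-273) = -819)
S(v, Y) = 3*v (S(v, Y) = v*3 = 3*v)
sqrt(419237 + S(X, 627)) = sqrt(419237 + 3*(-819)) = sqrt(419237 - 2457) = sqrt(416780) = 2*sqrt(104195)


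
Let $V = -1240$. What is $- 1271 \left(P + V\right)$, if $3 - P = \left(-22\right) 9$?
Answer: $1320569$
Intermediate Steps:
$P = 201$ ($P = 3 - \left(-22\right) 9 = 3 - -198 = 3 + 198 = 201$)
$- 1271 \left(P + V\right) = - 1271 \left(201 - 1240\right) = \left(-1271\right) \left(-1039\right) = 1320569$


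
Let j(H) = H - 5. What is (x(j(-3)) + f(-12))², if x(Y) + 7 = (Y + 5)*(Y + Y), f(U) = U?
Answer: 841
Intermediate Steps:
j(H) = -5 + H
x(Y) = -7 + 2*Y*(5 + Y) (x(Y) = -7 + (Y + 5)*(Y + Y) = -7 + (5 + Y)*(2*Y) = -7 + 2*Y*(5 + Y))
(x(j(-3)) + f(-12))² = ((-7 + 2*(-5 - 3)² + 10*(-5 - 3)) - 12)² = ((-7 + 2*(-8)² + 10*(-8)) - 12)² = ((-7 + 2*64 - 80) - 12)² = ((-7 + 128 - 80) - 12)² = (41 - 12)² = 29² = 841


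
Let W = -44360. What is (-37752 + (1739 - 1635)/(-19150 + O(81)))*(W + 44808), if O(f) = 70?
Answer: -40337262784/2385 ≈ -1.6913e+7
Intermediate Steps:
(-37752 + (1739 - 1635)/(-19150 + O(81)))*(W + 44808) = (-37752 + (1739 - 1635)/(-19150 + 70))*(-44360 + 44808) = (-37752 + 104/(-19080))*448 = (-37752 + 104*(-1/19080))*448 = (-37752 - 13/2385)*448 = -90038533/2385*448 = -40337262784/2385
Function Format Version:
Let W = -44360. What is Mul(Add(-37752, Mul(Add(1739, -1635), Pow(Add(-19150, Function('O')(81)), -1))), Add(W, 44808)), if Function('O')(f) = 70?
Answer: Rational(-40337262784, 2385) ≈ -1.6913e+7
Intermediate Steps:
Mul(Add(-37752, Mul(Add(1739, -1635), Pow(Add(-19150, Function('O')(81)), -1))), Add(W, 44808)) = Mul(Add(-37752, Mul(Add(1739, -1635), Pow(Add(-19150, 70), -1))), Add(-44360, 44808)) = Mul(Add(-37752, Mul(104, Pow(-19080, -1))), 448) = Mul(Add(-37752, Mul(104, Rational(-1, 19080))), 448) = Mul(Add(-37752, Rational(-13, 2385)), 448) = Mul(Rational(-90038533, 2385), 448) = Rational(-40337262784, 2385)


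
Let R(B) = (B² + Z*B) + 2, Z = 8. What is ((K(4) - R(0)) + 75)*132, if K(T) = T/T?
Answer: 9768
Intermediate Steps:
R(B) = 2 + B² + 8*B (R(B) = (B² + 8*B) + 2 = 2 + B² + 8*B)
K(T) = 1
((K(4) - R(0)) + 75)*132 = ((1 - (2 + 0² + 8*0)) + 75)*132 = ((1 - (2 + 0 + 0)) + 75)*132 = ((1 - 1*2) + 75)*132 = ((1 - 2) + 75)*132 = (-1 + 75)*132 = 74*132 = 9768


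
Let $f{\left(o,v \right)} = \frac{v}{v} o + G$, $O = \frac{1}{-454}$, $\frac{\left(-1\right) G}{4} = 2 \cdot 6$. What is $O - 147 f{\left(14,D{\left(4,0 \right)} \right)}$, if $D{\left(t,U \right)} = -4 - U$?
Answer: $\frac{2269091}{454} \approx 4998.0$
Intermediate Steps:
$G = -48$ ($G = - 4 \cdot 2 \cdot 6 = \left(-4\right) 12 = -48$)
$O = - \frac{1}{454} \approx -0.0022026$
$f{\left(o,v \right)} = -48 + o$ ($f{\left(o,v \right)} = \frac{v}{v} o - 48 = 1 o - 48 = o - 48 = -48 + o$)
$O - 147 f{\left(14,D{\left(4,0 \right)} \right)} = - \frac{1}{454} - 147 \left(-48 + 14\right) = - \frac{1}{454} - -4998 = - \frac{1}{454} + 4998 = \frac{2269091}{454}$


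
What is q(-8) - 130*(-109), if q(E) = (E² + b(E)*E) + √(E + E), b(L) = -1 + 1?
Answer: 14234 + 4*I ≈ 14234.0 + 4.0*I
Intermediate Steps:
b(L) = 0
q(E) = E² + √2*√E (q(E) = (E² + 0*E) + √(E + E) = (E² + 0) + √(2*E) = E² + √2*√E)
q(-8) - 130*(-109) = ((-8)² + √2*√(-8)) - 130*(-109) = (64 + √2*(2*I*√2)) + 14170 = (64 + 4*I) + 14170 = 14234 + 4*I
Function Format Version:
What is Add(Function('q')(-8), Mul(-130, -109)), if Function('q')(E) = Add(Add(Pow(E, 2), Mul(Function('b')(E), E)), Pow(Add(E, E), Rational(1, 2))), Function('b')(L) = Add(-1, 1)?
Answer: Add(14234, Mul(4, I)) ≈ Add(14234., Mul(4.0000, I))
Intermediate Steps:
Function('b')(L) = 0
Function('q')(E) = Add(Pow(E, 2), Mul(Pow(2, Rational(1, 2)), Pow(E, Rational(1, 2)))) (Function('q')(E) = Add(Add(Pow(E, 2), Mul(0, E)), Pow(Add(E, E), Rational(1, 2))) = Add(Add(Pow(E, 2), 0), Pow(Mul(2, E), Rational(1, 2))) = Add(Pow(E, 2), Mul(Pow(2, Rational(1, 2)), Pow(E, Rational(1, 2)))))
Add(Function('q')(-8), Mul(-130, -109)) = Add(Add(Pow(-8, 2), Mul(Pow(2, Rational(1, 2)), Pow(-8, Rational(1, 2)))), Mul(-130, -109)) = Add(Add(64, Mul(Pow(2, Rational(1, 2)), Mul(2, I, Pow(2, Rational(1, 2))))), 14170) = Add(Add(64, Mul(4, I)), 14170) = Add(14234, Mul(4, I))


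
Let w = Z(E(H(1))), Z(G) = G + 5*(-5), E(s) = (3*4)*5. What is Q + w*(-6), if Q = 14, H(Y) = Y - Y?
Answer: -196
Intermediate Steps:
H(Y) = 0
E(s) = 60 (E(s) = 12*5 = 60)
Z(G) = -25 + G (Z(G) = G - 25 = -25 + G)
w = 35 (w = -25 + 60 = 35)
Q + w*(-6) = 14 + 35*(-6) = 14 - 210 = -196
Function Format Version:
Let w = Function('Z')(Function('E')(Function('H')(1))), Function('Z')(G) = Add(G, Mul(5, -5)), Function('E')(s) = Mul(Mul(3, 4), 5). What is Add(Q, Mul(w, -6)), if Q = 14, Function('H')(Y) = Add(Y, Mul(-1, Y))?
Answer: -196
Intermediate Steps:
Function('H')(Y) = 0
Function('E')(s) = 60 (Function('E')(s) = Mul(12, 5) = 60)
Function('Z')(G) = Add(-25, G) (Function('Z')(G) = Add(G, -25) = Add(-25, G))
w = 35 (w = Add(-25, 60) = 35)
Add(Q, Mul(w, -6)) = Add(14, Mul(35, -6)) = Add(14, -210) = -196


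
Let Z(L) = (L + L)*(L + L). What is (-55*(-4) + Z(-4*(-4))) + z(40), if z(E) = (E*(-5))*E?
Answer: -6756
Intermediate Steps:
Z(L) = 4*L² (Z(L) = (2*L)*(2*L) = 4*L²)
z(E) = -5*E² (z(E) = (-5*E)*E = -5*E²)
(-55*(-4) + Z(-4*(-4))) + z(40) = (-55*(-4) + 4*(-4*(-4))²) - 5*40² = (220 + 4*16²) - 5*1600 = (220 + 4*256) - 8000 = (220 + 1024) - 8000 = 1244 - 8000 = -6756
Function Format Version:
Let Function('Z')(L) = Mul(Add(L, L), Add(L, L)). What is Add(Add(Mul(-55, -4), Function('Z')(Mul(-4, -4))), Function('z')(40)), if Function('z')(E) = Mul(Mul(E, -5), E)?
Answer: -6756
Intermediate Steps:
Function('Z')(L) = Mul(4, Pow(L, 2)) (Function('Z')(L) = Mul(Mul(2, L), Mul(2, L)) = Mul(4, Pow(L, 2)))
Function('z')(E) = Mul(-5, Pow(E, 2)) (Function('z')(E) = Mul(Mul(-5, E), E) = Mul(-5, Pow(E, 2)))
Add(Add(Mul(-55, -4), Function('Z')(Mul(-4, -4))), Function('z')(40)) = Add(Add(Mul(-55, -4), Mul(4, Pow(Mul(-4, -4), 2))), Mul(-5, Pow(40, 2))) = Add(Add(220, Mul(4, Pow(16, 2))), Mul(-5, 1600)) = Add(Add(220, Mul(4, 256)), -8000) = Add(Add(220, 1024), -8000) = Add(1244, -8000) = -6756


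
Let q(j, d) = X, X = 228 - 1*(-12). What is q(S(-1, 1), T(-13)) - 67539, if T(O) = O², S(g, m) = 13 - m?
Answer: -67299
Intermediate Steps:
X = 240 (X = 228 + 12 = 240)
q(j, d) = 240
q(S(-1, 1), T(-13)) - 67539 = 240 - 67539 = -67299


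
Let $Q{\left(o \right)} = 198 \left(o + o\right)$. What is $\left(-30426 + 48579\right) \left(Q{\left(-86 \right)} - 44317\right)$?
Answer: $-1422705069$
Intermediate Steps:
$Q{\left(o \right)} = 396 o$ ($Q{\left(o \right)} = 198 \cdot 2 o = 396 o$)
$\left(-30426 + 48579\right) \left(Q{\left(-86 \right)} - 44317\right) = \left(-30426 + 48579\right) \left(396 \left(-86\right) - 44317\right) = 18153 \left(-34056 - 44317\right) = 18153 \left(-78373\right) = -1422705069$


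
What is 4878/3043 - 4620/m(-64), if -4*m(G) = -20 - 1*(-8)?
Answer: -4681342/3043 ≈ -1538.4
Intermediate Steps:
m(G) = 3 (m(G) = -(-20 - 1*(-8))/4 = -(-20 + 8)/4 = -1/4*(-12) = 3)
4878/3043 - 4620/m(-64) = 4878/3043 - 4620/3 = 4878*(1/3043) - 4620*1/3 = 4878/3043 - 1540 = -4681342/3043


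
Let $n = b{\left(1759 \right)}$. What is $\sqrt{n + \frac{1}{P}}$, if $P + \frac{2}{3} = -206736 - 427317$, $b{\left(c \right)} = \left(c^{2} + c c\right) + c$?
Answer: $\frac{\sqrt{22396474109704159758}}{1902161} \approx 2488.0$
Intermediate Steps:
$b{\left(c \right)} = c + 2 c^{2}$ ($b{\left(c \right)} = \left(c^{2} + c^{2}\right) + c = 2 c^{2} + c = c + 2 c^{2}$)
$n = 6189921$ ($n = 1759 \left(1 + 2 \cdot 1759\right) = 1759 \left(1 + 3518\right) = 1759 \cdot 3519 = 6189921$)
$P = - \frac{1902161}{3}$ ($P = - \frac{2}{3} - 634053 = - \frac{1902161}{3} \approx -6.3405 \cdot 10^{5}$)
$\sqrt{n + \frac{1}{P}} = \sqrt{6189921 + \frac{1}{- \frac{1902161}{3}}} = \sqrt{6189921 - \frac{3}{1902161}} = \sqrt{\frac{11774226319278}{1902161}} = \frac{\sqrt{22396474109704159758}}{1902161}$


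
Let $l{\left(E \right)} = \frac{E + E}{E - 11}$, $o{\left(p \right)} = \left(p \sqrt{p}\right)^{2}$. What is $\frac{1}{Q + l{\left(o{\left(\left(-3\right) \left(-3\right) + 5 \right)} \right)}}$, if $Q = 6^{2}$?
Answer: $\frac{2733}{103876} \approx 0.02631$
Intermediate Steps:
$Q = 36$
$o{\left(p \right)} = p^{3}$ ($o{\left(p \right)} = \left(p^{\frac{3}{2}}\right)^{2} = p^{3}$)
$l{\left(E \right)} = \frac{2 E}{-11 + E}$
$\frac{1}{Q + l{\left(o{\left(\left(-3\right) \left(-3\right) + 5 \right)} \right)}} = \frac{1}{36 + \frac{2 \left(\left(-3\right) \left(-3\right) + 5\right)^{3}}{-11 + \left(\left(-3\right) \left(-3\right) + 5\right)^{3}}} = \frac{1}{36 + \frac{2 \left(9 + 5\right)^{3}}{-11 + \left(9 + 5\right)^{3}}} = \frac{1}{36 + \frac{2 \cdot 14^{3}}{-11 + 14^{3}}} = \frac{1}{36 + 2 \cdot 2744 \frac{1}{-11 + 2744}} = \frac{1}{36 + 2 \cdot 2744 \cdot \frac{1}{2733}} = \frac{1}{36 + \frac{5488}{2733}} = \frac{1}{\frac{103876}{2733}} = \frac{2733}{103876}$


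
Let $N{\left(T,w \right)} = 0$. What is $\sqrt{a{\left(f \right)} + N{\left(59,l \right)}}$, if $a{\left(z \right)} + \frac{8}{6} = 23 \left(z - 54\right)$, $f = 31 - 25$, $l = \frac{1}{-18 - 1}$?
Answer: $\frac{2 i \sqrt{2487}}{3} \approx 33.247 i$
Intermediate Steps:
$l = - \frac{1}{19}$ ($l = \frac{1}{-19} = - \frac{1}{19} \approx -0.052632$)
$f = 6$
$a{\left(z \right)} = - \frac{3730}{3} + 23 z$ ($a{\left(z \right)} = - \frac{4}{3} + 23 \left(z - 54\right) = - \frac{4}{3} + 23 \left(-54 + z\right) = - \frac{4}{3} + \left(-1242 + 23 z\right) = - \frac{3730}{3} + 23 z$)
$\sqrt{a{\left(f \right)} + N{\left(59,l \right)}} = \sqrt{\left(- \frac{3730}{3} + 23 \cdot 6\right) + 0} = \sqrt{\left(- \frac{3730}{3} + 138\right) + 0} = \sqrt{- \frac{3316}{3} + 0} = \sqrt{- \frac{3316}{3}} = \frac{2 i \sqrt{2487}}{3}$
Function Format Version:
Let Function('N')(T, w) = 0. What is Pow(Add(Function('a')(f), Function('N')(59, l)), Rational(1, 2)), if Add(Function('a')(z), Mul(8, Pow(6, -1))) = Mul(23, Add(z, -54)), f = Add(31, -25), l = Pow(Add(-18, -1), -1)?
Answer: Mul(Rational(2, 3), I, Pow(2487, Rational(1, 2))) ≈ Mul(33.247, I)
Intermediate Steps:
l = Rational(-1, 19) (l = Pow(-19, -1) = Rational(-1, 19) ≈ -0.052632)
f = 6
Function('a')(z) = Add(Rational(-3730, 3), Mul(23, z)) (Function('a')(z) = Add(Rational(-4, 3), Mul(23, Add(z, -54))) = Add(Rational(-4, 3), Mul(23, Add(-54, z))) = Add(Rational(-4, 3), Add(-1242, Mul(23, z))) = Add(Rational(-3730, 3), Mul(23, z)))
Pow(Add(Function('a')(f), Function('N')(59, l)), Rational(1, 2)) = Pow(Add(Add(Rational(-3730, 3), Mul(23, 6)), 0), Rational(1, 2)) = Pow(Add(Add(Rational(-3730, 3), 138), 0), Rational(1, 2)) = Pow(Add(Rational(-3316, 3), 0), Rational(1, 2)) = Pow(Rational(-3316, 3), Rational(1, 2)) = Mul(Rational(2, 3), I, Pow(2487, Rational(1, 2)))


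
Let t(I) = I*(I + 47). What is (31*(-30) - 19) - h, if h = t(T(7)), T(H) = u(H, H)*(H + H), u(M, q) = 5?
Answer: -9139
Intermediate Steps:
T(H) = 10*H (T(H) = 5*(H + H) = 5*(2*H) = 10*H)
t(I) = I*(47 + I)
h = 8190 (h = (10*7)*(47 + 10*7) = 70*(47 + 70) = 70*117 = 8190)
(31*(-30) - 19) - h = (31*(-30) - 19) - 1*8190 = (-930 - 19) - 8190 = -949 - 8190 = -9139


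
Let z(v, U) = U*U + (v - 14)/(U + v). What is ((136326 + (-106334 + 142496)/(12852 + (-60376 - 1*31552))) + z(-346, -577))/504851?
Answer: 17124789612287/18423817327474 ≈ 0.92949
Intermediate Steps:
z(v, U) = U² + (-14 + v)/(U + v)
((136326 + (-106334 + 142496)/(12852 + (-60376 - 1*31552))) + z(-346, -577))/504851 = ((136326 + (-106334 + 142496)/(12852 + (-60376 - 1*31552))) + (-14 - 346 + (-577)³ - 346*(-577)²)/(-577 - 346))/504851 = ((136326 + 36162/(12852 + (-60376 - 31552))) + (-14 - 346 - 192100033 - 346*332929)/(-923))*(1/504851) = ((136326 + 36162/(12852 - 91928)) - (-14 - 346 - 192100033 - 115193434)/923)*(1/504851) = ((136326 + 36162/(-79076)) - 1/923*(-307293827))*(1/504851) = ((136326 + 36162*(-1/79076)) + 307293827/923)*(1/504851) = ((136326 - 18081/39538) + 307293827/923)*(1/504851) = (5390039307/39538 + 307293827/923)*(1/504851) = (17124789612287/36493574)*(1/504851) = 17124789612287/18423817327474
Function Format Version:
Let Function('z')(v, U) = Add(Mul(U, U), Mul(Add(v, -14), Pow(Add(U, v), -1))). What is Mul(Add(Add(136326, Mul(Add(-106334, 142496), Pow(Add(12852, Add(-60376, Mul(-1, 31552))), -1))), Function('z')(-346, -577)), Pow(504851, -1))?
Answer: Rational(17124789612287, 18423817327474) ≈ 0.92949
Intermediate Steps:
Function('z')(v, U) = Add(Pow(U, 2), Mul(Pow(Add(U, v), -1), Add(-14, v))) (Function('z')(v, U) = Add(Pow(U, 2), Mul(Add(-14, v), Pow(Add(U, v), -1))) = Add(Pow(U, 2), Mul(Pow(Add(U, v), -1), Add(-14, v))))
Mul(Add(Add(136326, Mul(Add(-106334, 142496), Pow(Add(12852, Add(-60376, Mul(-1, 31552))), -1))), Function('z')(-346, -577)), Pow(504851, -1)) = Mul(Add(Add(136326, Mul(Add(-106334, 142496), Pow(Add(12852, Add(-60376, Mul(-1, 31552))), -1))), Mul(Pow(Add(-577, -346), -1), Add(-14, -346, Pow(-577, 3), Mul(-346, Pow(-577, 2))))), Pow(504851, -1)) = Mul(Add(Add(136326, Mul(36162, Pow(Add(12852, Add(-60376, -31552)), -1))), Mul(Pow(-923, -1), Add(-14, -346, -192100033, Mul(-346, 332929)))), Rational(1, 504851)) = Mul(Add(Add(136326, Mul(36162, Pow(Add(12852, -91928), -1))), Mul(Rational(-1, 923), Add(-14, -346, -192100033, -115193434))), Rational(1, 504851)) = Mul(Add(Add(136326, Mul(36162, Pow(-79076, -1))), Mul(Rational(-1, 923), -307293827)), Rational(1, 504851)) = Mul(Add(Add(136326, Mul(36162, Rational(-1, 79076))), Rational(307293827, 923)), Rational(1, 504851)) = Mul(Add(Add(136326, Rational(-18081, 39538)), Rational(307293827, 923)), Rational(1, 504851)) = Mul(Add(Rational(5390039307, 39538), Rational(307293827, 923)), Rational(1, 504851)) = Mul(Rational(17124789612287, 36493574), Rational(1, 504851)) = Rational(17124789612287, 18423817327474)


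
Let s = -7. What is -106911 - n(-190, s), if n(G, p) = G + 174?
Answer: -106895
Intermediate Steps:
n(G, p) = 174 + G
-106911 - n(-190, s) = -106911 - (174 - 190) = -106911 - 1*(-16) = -106911 + 16 = -106895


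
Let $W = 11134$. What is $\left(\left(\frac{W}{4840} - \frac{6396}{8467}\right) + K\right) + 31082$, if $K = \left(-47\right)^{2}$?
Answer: $\frac{682168908209}{20490140} \approx 33293.0$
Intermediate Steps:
$K = 2209$
$\left(\left(\frac{W}{4840} - \frac{6396}{8467}\right) + K\right) + 31082 = \left(\left(\frac{11134}{4840} - \frac{6396}{8467}\right) + 2209\right) + 31082 = \left(\left(11134 \cdot \frac{1}{4840} - \frac{6396}{8467}\right) + 2209\right) + 31082 = \left(\left(\frac{5567}{2420} - \frac{6396}{8467}\right) + 2209\right) + 31082 = \left(\frac{31657469}{20490140} + 2209\right) + 31082 = \frac{45294376729}{20490140} + 31082 = \frac{682168908209}{20490140}$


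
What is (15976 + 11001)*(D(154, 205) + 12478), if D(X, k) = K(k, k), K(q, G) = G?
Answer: 342149291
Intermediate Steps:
D(X, k) = k
(15976 + 11001)*(D(154, 205) + 12478) = (15976 + 11001)*(205 + 12478) = 26977*12683 = 342149291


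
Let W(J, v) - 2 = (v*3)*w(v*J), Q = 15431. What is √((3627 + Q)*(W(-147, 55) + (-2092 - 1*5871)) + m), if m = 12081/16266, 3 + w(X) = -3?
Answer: I*√5014964976454878/5422 ≈ 13061.0*I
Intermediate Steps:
w(X) = -6 (w(X) = -3 - 3 = -6)
W(J, v) = 2 - 18*v (W(J, v) = 2 + (v*3)*(-6) = 2 + (3*v)*(-6) = 2 - 18*v)
m = 4027/5422 (m = 12081*(1/16266) = 4027/5422 ≈ 0.74271)
√((3627 + Q)*(W(-147, 55) + (-2092 - 1*5871)) + m) = √((3627 + 15431)*((2 - 18*55) + (-2092 - 1*5871)) + 4027/5422) = √(19058*((2 - 990) + (-2092 - 5871)) + 4027/5422) = √(19058*(-988 - 7963) + 4027/5422) = √(19058*(-8951) + 4027/5422) = √(-170588158 + 4027/5422) = √(-924928988649/5422) = I*√5014964976454878/5422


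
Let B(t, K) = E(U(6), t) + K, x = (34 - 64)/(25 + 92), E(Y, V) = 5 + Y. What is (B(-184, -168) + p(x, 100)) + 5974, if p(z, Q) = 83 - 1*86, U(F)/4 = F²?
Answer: 5952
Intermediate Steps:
U(F) = 4*F²
x = -10/39 (x = -30/117 = -30*1/117 = -10/39 ≈ -0.25641)
B(t, K) = 149 + K (B(t, K) = (5 + 4*6²) + K = (5 + 4*36) + K = (5 + 144) + K = 149 + K)
p(z, Q) = -3 (p(z, Q) = 83 - 86 = -3)
(B(-184, -168) + p(x, 100)) + 5974 = ((149 - 168) - 3) + 5974 = (-19 - 3) + 5974 = -22 + 5974 = 5952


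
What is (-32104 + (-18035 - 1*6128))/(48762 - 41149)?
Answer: -56267/7613 ≈ -7.3909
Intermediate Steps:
(-32104 + (-18035 - 1*6128))/(48762 - 41149) = (-32104 + (-18035 - 6128))/7613 = (-32104 - 24163)*(1/7613) = -56267*1/7613 = -56267/7613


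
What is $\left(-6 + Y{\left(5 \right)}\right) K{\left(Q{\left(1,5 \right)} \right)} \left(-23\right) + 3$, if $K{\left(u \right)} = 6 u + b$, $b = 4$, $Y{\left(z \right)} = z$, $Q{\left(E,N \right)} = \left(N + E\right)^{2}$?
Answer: $5063$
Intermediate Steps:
$Q{\left(E,N \right)} = \left(E + N\right)^{2}$
$K{\left(u \right)} = 4 + 6 u$ ($K{\left(u \right)} = 6 u + 4 = 4 + 6 u$)
$\left(-6 + Y{\left(5 \right)}\right) K{\left(Q{\left(1,5 \right)} \right)} \left(-23\right) + 3 = \left(-6 + 5\right) \left(4 + 6 \left(1 + 5\right)^{2}\right) \left(-23\right) + 3 = - (4 + 6 \cdot 6^{2}) \left(-23\right) + 3 = - (4 + 6 \cdot 36) \left(-23\right) + 3 = - (4 + 216) \left(-23\right) + 3 = \left(-1\right) 220 \left(-23\right) + 3 = \left(-220\right) \left(-23\right) + 3 = 5060 + 3 = 5063$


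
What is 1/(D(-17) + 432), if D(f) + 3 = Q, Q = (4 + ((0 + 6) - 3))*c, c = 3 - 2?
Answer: 1/436 ≈ 0.0022936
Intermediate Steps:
c = 1
Q = 7 (Q = (4 + ((0 + 6) - 3))*1 = (4 + (6 - 3))*1 = (4 + 3)*1 = 7*1 = 7)
D(f) = 4 (D(f) = -3 + 7 = 4)
1/(D(-17) + 432) = 1/(4 + 432) = 1/436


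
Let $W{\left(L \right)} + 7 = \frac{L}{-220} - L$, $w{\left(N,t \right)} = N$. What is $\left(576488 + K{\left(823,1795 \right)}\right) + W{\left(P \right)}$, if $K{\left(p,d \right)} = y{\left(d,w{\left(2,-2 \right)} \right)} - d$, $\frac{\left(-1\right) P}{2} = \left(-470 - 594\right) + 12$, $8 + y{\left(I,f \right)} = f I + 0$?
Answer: $\frac{31688494}{55} \approx 5.7615 \cdot 10^{5}$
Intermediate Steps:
$y{\left(I,f \right)} = -8 + I f$ ($y{\left(I,f \right)} = -8 + \left(f I + 0\right) = -8 + \left(I f + 0\right) = -8 + I f$)
$P = 2104$ ($P = - 2 \left(\left(-470 - 594\right) + 12\right) = - 2 \left(-1064 + 12\right) = \left(-2\right) \left(-1052\right) = 2104$)
$W{\left(L \right)} = -7 - \frac{221 L}{220}$ ($W{\left(L \right)} = -7 - \left(L - \frac{L}{-220}\right) = -7 - \left(L - L \left(- \frac{1}{220}\right)\right) = -7 - \frac{221 L}{220}$)
$K{\left(p,d \right)} = -8 + d$ ($K{\left(p,d \right)} = \left(-8 + d 2\right) - d = \left(-8 + 2 d\right) - d = -8 + d$)
$\left(576488 + K{\left(823,1795 \right)}\right) + W{\left(P \right)} = \left(576488 + \left(-8 + 1795\right)\right) - \frac{116631}{55} = \left(576488 + 1787\right) - \frac{116631}{55} = 578275 - \frac{116631}{55} = \frac{31688494}{55}$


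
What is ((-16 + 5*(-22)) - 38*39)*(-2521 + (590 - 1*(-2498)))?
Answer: -911736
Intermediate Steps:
((-16 + 5*(-22)) - 38*39)*(-2521 + (590 - 1*(-2498))) = ((-16 - 110) - 1482)*(-2521 + (590 + 2498)) = (-126 - 1482)*(-2521 + 3088) = -1608*567 = -911736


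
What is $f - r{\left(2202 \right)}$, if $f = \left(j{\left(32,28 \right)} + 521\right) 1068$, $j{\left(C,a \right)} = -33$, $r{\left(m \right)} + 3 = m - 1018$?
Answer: $520003$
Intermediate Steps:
$r{\left(m \right)} = -1021 + m$ ($r{\left(m \right)} = -3 + \left(m - 1018\right) = -3 + \left(-1018 + m\right) = -1021 + m$)
$f = 521184$ ($f = \left(-33 + 521\right) 1068 = 488 \cdot 1068 = 521184$)
$f - r{\left(2202 \right)} = 521184 - \left(-1021 + 2202\right) = 521184 - 1181 = 520003$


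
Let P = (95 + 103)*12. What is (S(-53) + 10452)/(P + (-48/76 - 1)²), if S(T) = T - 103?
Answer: 3716856/858697 ≈ 4.3285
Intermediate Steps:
P = 2376 (P = 198*12 = 2376)
S(T) = -103 + T
(S(-53) + 10452)/(P + (-48/76 - 1)²) = ((-103 - 53) + 10452)/(2376 + (-48/76 - 1)²) = (-156 + 10452)/(2376 + (-48*1/76 - 1)²) = 10296/(2376 + (-12/19 - 1)²) = 10296/(2376 + (-31/19)²) = 10296/(2376 + 961/361) = 10296/(858697/361) = 10296*(361/858697) = 3716856/858697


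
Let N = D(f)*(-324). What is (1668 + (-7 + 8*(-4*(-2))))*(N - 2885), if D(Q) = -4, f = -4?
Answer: -2741025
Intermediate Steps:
N = 1296 (N = -4*(-324) = 1296)
(1668 + (-7 + 8*(-4*(-2))))*(N - 2885) = (1668 + (-7 + 8*(-4*(-2))))*(1296 - 2885) = (1668 + (-7 + 8*8))*(-1589) = (1668 + (-7 + 64))*(-1589) = (1668 + 57)*(-1589) = 1725*(-1589) = -2741025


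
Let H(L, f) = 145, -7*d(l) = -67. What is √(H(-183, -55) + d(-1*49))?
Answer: √7574/7 ≈ 12.433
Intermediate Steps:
d(l) = 67/7 (d(l) = -⅐*(-67) = 67/7)
√(H(-183, -55) + d(-1*49)) = √(145 + 67/7) = √(1082/7) = √7574/7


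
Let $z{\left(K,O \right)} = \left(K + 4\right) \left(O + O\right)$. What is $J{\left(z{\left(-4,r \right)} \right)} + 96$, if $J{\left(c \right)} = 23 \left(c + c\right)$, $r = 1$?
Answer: $96$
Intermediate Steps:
$z{\left(K,O \right)} = 2 O \left(4 + K\right)$ ($z{\left(K,O \right)} = \left(4 + K\right) 2 O = 2 O \left(4 + K\right)$)
$J{\left(c \right)} = 46 c$ ($J{\left(c \right)} = 23 \cdot 2 c = 46 c$)
$J{\left(z{\left(-4,r \right)} \right)} + 96 = 46 \cdot 2 \cdot 1 \left(4 - 4\right) + 96 = 46 \cdot 2 \cdot 1 \cdot 0 + 96 = 46 \cdot 0 + 96 = 0 + 96 = 96$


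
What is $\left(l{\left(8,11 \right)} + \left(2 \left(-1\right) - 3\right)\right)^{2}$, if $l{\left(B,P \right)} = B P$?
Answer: $6889$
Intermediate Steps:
$\left(l{\left(8,11 \right)} + \left(2 \left(-1\right) - 3\right)\right)^{2} = \left(8 \cdot 11 + \left(2 \left(-1\right) - 3\right)\right)^{2} = \left(88 - 5\right)^{2} = 83^{2} = 6889$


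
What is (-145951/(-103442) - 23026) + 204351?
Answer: 18756766601/103442 ≈ 1.8133e+5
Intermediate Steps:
(-145951/(-103442) - 23026) + 204351 = (-145951*(-1/103442) - 23026) + 204351 = (145951/103442 - 23026) + 204351 = -2381709541/103442 + 204351 = 18756766601/103442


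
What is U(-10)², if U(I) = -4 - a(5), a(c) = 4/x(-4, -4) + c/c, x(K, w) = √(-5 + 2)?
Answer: 59/3 - 40*I*√3/3 ≈ 19.667 - 23.094*I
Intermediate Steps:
x(K, w) = I*√3 (x(K, w) = √(-3) = I*√3)
a(c) = 1 - 4*I*√3/3 (a(c) = 4/((I*√3)) + c/c = 4*(-I*√3/3) + 1 = -4*I*√3/3 + 1 = 1 - 4*I*√3/3)
U(I) = -5 + 4*I*√3/3 (U(I) = -4 - (1 - 4*I*√3/3) = -4 + (-1 + 4*I*√3/3) = -5 + 4*I*√3/3)
U(-10)² = (-5 + 4*I*√3/3)²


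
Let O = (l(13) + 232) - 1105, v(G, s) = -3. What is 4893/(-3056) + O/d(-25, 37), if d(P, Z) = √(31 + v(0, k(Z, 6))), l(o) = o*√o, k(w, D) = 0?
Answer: -4893/3056 - 873*√7/14 + 13*√91/14 ≈ -157.72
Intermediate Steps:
l(o) = o^(3/2)
d(P, Z) = 2*√7 (d(P, Z) = √(31 - 3) = √28 = 2*√7)
O = -873 + 13*√13 (O = (13^(3/2) + 232) - 1105 = (13*√13 + 232) - 1105 = (232 + 13*√13) - 1105 = -873 + 13*√13 ≈ -826.13)
4893/(-3056) + O/d(-25, 37) = 4893/(-3056) + (-873 + 13*√13)/((2*√7)) = 4893*(-1/3056) + (-873 + 13*√13)*(√7/14) = -4893/3056 + √7*(-873 + 13*√13)/14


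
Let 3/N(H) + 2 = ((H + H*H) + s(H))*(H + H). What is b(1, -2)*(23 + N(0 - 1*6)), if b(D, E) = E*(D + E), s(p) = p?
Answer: 6667/145 ≈ 45.979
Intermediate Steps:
N(H) = 3/(-2 + 2*H*(H**2 + 2*H)) (N(H) = 3/(-2 + ((H + H*H) + H)*(H + H)) = 3/(-2 + ((H + H**2) + H)*(2*H)) = 3/(-2 + (H**2 + 2*H)*(2*H)) = 3/(-2 + 2*H*(H**2 + 2*H)))
b(1, -2)*(23 + N(0 - 1*6)) = (-2*(1 - 2))*(23 + 3/(2*(-1 + (0 - 1*6)**3 + 2*(0 - 1*6)**2))) = (-2*(-1))*(23 + 3/(2*(-1 + (0 - 6)**3 + 2*(0 - 6)**2))) = 2*(23 + 3/(2*(-1 + (-6)**3 + 2*(-6)**2))) = 2*(23 + 3/(2*(-1 - 216 + 2*36))) = 2*(23 + 3/(2*(-1 - 216 + 72))) = 2*(23 + (3/2)/(-145)) = 2*(23 + (3/2)*(-1/145)) = 2*(23 - 3/290) = 2*(6667/290) = 6667/145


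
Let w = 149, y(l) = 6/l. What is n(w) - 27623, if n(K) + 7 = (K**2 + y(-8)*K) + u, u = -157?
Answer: -22791/4 ≈ -5697.8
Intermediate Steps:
n(K) = -164 + K**2 - 3*K/4 (n(K) = -7 + ((K**2 + (6/(-8))*K) - 157) = -7 + ((K**2 + (6*(-1/8))*K) - 157) = -7 + ((K**2 - 3*K/4) - 157) = -7 + (-157 + K**2 - 3*K/4) = -164 + K**2 - 3*K/4)
n(w) - 27623 = (-164 + 149**2 - 3/4*149) - 27623 = (-164 + 22201 - 447/4) - 27623 = 87701/4 - 27623 = -22791/4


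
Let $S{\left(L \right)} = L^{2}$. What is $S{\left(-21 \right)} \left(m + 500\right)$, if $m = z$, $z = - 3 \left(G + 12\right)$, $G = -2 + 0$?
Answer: $207270$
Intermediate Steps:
$G = -2$
$z = -30$ ($z = - 3 \left(-2 + 12\right) = \left(-3\right) 10 = -30$)
$m = -30$
$S{\left(-21 \right)} \left(m + 500\right) = \left(-21\right)^{2} \left(-30 + 500\right) = 441 \cdot 470 = 207270$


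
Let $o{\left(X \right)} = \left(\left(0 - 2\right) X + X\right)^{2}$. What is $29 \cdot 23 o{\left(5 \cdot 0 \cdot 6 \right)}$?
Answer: $0$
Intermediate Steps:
$o{\left(X \right)} = X^{2}$ ($o{\left(X \right)} = \left(- 2 X + X\right)^{2} = \left(- X\right)^{2} = X^{2}$)
$29 \cdot 23 o{\left(5 \cdot 0 \cdot 6 \right)} = 29 \cdot 23 \left(5 \cdot 0 \cdot 6\right)^{2} = 667 \left(0 \cdot 6\right)^{2} = 667 \cdot 0^{2} = 667 \cdot 0 = 0$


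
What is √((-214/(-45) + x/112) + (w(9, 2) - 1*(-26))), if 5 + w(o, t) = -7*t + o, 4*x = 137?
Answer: √14860895/840 ≈ 4.5893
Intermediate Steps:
x = 137/4 (x = (¼)*137 = 137/4 ≈ 34.250)
w(o, t) = -5 + o - 7*t (w(o, t) = -5 + (-7*t + o) = -5 + (o - 7*t) = -5 + o - 7*t)
√((-214/(-45) + x/112) + (w(9, 2) - 1*(-26))) = √((-214/(-45) + (137/4)/112) + ((-5 + 9 - 7*2) - 1*(-26))) = √((-214*(-1/45) + (137/4)*(1/112)) + ((-5 + 9 - 14) + 26)) = √((214/45 + 137/448) + (-10 + 26)) = √(102037/20160 + 16) = √(424597/20160) = √14860895/840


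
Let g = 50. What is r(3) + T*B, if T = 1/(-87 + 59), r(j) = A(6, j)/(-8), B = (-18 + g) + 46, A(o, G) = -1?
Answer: -149/56 ≈ -2.6607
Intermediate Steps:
B = 78 (B = (-18 + 50) + 46 = 32 + 46 = 78)
r(j) = ⅛ (r(j) = -1/(-8) = -1*(-⅛) = ⅛)
T = -1/28 (T = 1/(-28) = -1/28 ≈ -0.035714)
r(3) + T*B = ⅛ - 1/28*78 = ⅛ - 39/14 = -149/56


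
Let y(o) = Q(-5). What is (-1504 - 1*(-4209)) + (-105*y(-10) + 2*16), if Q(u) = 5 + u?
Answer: 2737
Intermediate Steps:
y(o) = 0 (y(o) = 5 - 5 = 0)
(-1504 - 1*(-4209)) + (-105*y(-10) + 2*16) = (-1504 - 1*(-4209)) + (-105*0 + 2*16) = (-1504 + 4209) + (0 + 32) = 2705 + 32 = 2737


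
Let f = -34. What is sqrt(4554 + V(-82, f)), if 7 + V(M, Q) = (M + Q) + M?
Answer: sqrt(4349) ≈ 65.947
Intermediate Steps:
V(M, Q) = -7 + Q + 2*M (V(M, Q) = -7 + ((M + Q) + M) = -7 + (Q + 2*M) = -7 + Q + 2*M)
sqrt(4554 + V(-82, f)) = sqrt(4554 + (-7 - 34 + 2*(-82))) = sqrt(4554 + (-7 - 34 - 164)) = sqrt(4554 - 205) = sqrt(4349)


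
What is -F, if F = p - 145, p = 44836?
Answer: -44691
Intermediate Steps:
F = 44691 (F = 44836 - 145 = 44691)
-F = -1*44691 = -44691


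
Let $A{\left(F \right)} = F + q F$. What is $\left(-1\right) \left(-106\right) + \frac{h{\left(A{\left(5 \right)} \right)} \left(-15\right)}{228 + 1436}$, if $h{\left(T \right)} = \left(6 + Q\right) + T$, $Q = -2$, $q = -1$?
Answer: $\frac{44081}{416} \approx 105.96$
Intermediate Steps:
$A{\left(F \right)} = 0$ ($A{\left(F \right)} = F - F = 0$)
$h{\left(T \right)} = 4 + T$ ($h{\left(T \right)} = \left(6 - 2\right) + T = 4 + T$)
$\left(-1\right) \left(-106\right) + \frac{h{\left(A{\left(5 \right)} \right)} \left(-15\right)}{228 + 1436} = \left(-1\right) \left(-106\right) + \frac{\left(4 + 0\right) \left(-15\right)}{228 + 1436} = 106 + \frac{4 \left(-15\right)}{1664} = 106 - \frac{15}{416} = \frac{44081}{416}$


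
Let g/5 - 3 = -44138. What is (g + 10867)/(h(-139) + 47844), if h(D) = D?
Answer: -4464/1015 ≈ -4.3980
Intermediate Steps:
g = -220675 (g = 15 + 5*(-44138) = 15 - 220690 = -220675)
(g + 10867)/(h(-139) + 47844) = (-220675 + 10867)/(-139 + 47844) = -209808/47705 = -209808*1/47705 = -4464/1015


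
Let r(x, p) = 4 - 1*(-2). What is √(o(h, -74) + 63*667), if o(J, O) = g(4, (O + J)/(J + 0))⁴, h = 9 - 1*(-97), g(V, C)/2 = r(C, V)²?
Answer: 3*√2990653 ≈ 5188.1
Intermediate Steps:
r(x, p) = 6 (r(x, p) = 4 + 2 = 6)
g(V, C) = 72 (g(V, C) = 2*6² = 2*36 = 72)
h = 106 (h = 9 + 97 = 106)
o(J, O) = 26873856 (o(J, O) = 72⁴ = 26873856)
√(o(h, -74) + 63*667) = √(26873856 + 63*667) = √(26873856 + 42021) = √26915877 = 3*√2990653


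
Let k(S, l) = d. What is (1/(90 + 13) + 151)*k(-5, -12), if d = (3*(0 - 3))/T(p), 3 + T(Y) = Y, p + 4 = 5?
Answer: 69993/103 ≈ 679.54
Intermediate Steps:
p = 1 (p = -4 + 5 = 1)
T(Y) = -3 + Y
d = 9/2 (d = (3*(0 - 3))/(-3 + 1) = (3*(-3))/(-2) = -9*(-½) = 9/2 ≈ 4.5000)
k(S, l) = 9/2
(1/(90 + 13) + 151)*k(-5, -12) = (1/(90 + 13) + 151)*(9/2) = (1/103 + 151)*(9/2) = (15554/103)*(9/2) = 69993/103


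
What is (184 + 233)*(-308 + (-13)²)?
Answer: -57963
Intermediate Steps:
(184 + 233)*(-308 + (-13)²) = 417*(-308 + 169) = 417*(-139) = -57963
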